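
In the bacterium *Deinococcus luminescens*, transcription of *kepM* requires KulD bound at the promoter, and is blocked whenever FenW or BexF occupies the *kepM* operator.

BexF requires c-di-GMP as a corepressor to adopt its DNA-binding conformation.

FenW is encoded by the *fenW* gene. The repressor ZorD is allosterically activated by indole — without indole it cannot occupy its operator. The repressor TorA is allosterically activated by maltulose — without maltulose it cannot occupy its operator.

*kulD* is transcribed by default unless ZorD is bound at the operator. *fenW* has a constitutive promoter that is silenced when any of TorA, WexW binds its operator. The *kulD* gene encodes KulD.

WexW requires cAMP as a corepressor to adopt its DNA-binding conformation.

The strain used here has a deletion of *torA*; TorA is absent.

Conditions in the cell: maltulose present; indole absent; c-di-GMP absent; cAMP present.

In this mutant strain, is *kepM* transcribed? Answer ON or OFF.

TorA is non-functional in this strain, so it has no effect.
cAMP is present, so WexW is active.
With repressor WexW bound, *fenW* is not transcribed.
So FenW is not produced.
Indole is absent, so ZorD is inactive.
With no repressor bound, *kulD* is transcribed.
So KulD is produced and active.
c-di-GMP is absent, so BexF is inactive.
No repressor is bound and KulD is active, so *kepM* is transcribed.

ON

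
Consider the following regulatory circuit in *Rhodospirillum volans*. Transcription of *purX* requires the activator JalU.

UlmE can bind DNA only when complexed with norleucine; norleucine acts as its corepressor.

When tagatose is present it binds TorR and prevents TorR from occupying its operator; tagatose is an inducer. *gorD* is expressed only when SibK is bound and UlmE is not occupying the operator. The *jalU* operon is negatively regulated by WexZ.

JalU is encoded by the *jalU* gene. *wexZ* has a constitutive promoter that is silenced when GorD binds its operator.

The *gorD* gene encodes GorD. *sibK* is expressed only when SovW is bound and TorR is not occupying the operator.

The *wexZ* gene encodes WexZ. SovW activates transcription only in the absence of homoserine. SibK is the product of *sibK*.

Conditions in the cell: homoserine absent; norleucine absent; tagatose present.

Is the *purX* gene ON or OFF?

Tagatose is present, so TorR is inactive.
Homoserine is absent, so SovW is active.
No repressor is bound and SovW is active, so *sibK* is transcribed.
So SibK is produced and active.
Norleucine is absent, so UlmE is inactive.
No repressor is bound and SibK is active, so *gorD* is transcribed.
So GorD is produced and active.
With repressor GorD bound, *wexZ* is not transcribed.
So WexZ is not produced.
With no repressor bound, *jalU* is transcribed.
So JalU is produced and active.
No repressor is bound and JalU is active, so *purX* is transcribed.

ON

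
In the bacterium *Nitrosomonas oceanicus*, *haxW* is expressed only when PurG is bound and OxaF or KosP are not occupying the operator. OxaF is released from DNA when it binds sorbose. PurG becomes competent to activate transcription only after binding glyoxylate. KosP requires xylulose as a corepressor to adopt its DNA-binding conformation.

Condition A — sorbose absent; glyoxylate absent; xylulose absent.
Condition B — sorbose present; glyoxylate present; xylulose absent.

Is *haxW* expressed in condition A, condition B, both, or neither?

Condition A:
Sorbose is absent, so OxaF is active.
Glyoxylate is absent, so PurG is inactive.
Xylulose is absent, so KosP is inactive.
With repressor OxaF bound, *haxW* is not transcribed.
→ *haxW* is OFF in A.
Condition B:
Sorbose is present, so OxaF is inactive.
Glyoxylate is present, so PurG is active.
Xylulose is absent, so KosP is inactive.
No repressor is bound and PurG is active, so *haxW* is transcribed.
→ *haxW* is ON in B.

B only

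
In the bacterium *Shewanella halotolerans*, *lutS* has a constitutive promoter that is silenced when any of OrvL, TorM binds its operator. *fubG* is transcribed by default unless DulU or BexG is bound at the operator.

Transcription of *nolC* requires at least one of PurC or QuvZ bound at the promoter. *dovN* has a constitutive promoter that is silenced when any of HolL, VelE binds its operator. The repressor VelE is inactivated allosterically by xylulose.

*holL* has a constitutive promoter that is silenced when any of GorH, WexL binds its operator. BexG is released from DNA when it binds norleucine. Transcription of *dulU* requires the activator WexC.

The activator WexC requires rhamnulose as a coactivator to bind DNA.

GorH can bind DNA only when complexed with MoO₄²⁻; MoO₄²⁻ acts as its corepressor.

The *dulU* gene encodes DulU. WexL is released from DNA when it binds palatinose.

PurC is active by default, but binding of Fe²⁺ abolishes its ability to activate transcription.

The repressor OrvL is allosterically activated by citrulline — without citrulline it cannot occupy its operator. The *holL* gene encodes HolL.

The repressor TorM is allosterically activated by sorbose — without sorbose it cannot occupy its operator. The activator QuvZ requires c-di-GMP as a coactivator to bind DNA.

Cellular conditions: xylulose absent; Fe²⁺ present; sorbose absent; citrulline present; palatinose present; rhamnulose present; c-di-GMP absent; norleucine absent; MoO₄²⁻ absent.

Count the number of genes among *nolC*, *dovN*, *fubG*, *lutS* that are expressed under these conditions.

Fe²⁺ is present, so PurC is inactive.
c-di-GMP is absent, so QuvZ is inactive.
No activator is available at the *nolC* promoter, so *nolC* is not transcribed.
→ *nolC* is OFF.
MoO₄²⁻ is absent, so GorH is inactive.
Palatinose is present, so WexL is inactive.
With no repressor bound, *holL* is transcribed.
So HolL is produced and active.
Xylulose is absent, so VelE is active.
With repressor HolL bound, *dovN* is not transcribed.
→ *dovN* is OFF.
Rhamnulose is present, so WexC is active.
No repressor is bound and WexC is active, so *dulU* is transcribed.
So DulU is produced and active.
Norleucine is absent, so BexG is active.
With repressor DulU bound, *fubG* is not transcribed.
→ *fubG* is OFF.
Citrulline is present, so OrvL is active.
Sorbose is absent, so TorM is inactive.
With repressor OrvL bound, *lutS* is not transcribed.
→ *lutS* is OFF.
0 of the 4 genes are transcribed.

0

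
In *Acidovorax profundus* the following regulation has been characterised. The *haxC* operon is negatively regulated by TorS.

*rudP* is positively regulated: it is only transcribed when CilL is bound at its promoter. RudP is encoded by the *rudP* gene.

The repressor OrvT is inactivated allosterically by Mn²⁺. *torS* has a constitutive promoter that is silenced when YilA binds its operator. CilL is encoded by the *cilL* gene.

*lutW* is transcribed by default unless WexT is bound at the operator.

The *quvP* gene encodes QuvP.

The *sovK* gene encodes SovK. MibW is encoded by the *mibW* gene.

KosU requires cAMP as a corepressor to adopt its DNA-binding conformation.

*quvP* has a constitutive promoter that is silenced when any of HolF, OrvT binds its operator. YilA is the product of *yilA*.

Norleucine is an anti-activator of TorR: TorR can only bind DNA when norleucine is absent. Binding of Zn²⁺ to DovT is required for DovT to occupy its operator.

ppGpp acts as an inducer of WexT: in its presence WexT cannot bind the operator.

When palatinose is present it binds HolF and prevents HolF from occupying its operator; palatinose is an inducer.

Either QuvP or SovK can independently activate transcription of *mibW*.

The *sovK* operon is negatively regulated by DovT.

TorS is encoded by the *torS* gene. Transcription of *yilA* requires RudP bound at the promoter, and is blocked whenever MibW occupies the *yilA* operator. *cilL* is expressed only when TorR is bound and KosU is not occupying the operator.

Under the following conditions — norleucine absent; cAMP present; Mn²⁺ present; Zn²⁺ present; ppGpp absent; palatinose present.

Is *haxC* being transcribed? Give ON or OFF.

OFF

Palatinose is present, so HolF is inactive.
Mn²⁺ is present, so OrvT is inactive.
With no repressor bound, *quvP* is transcribed.
So QuvP is produced and active.
Zn²⁺ is present, so DovT is active.
With repressor DovT bound, *sovK* is not transcribed.
So SovK is not produced.
Activator QuvP is present, so *mibW* is transcribed.
So MibW is produced and active.
Norleucine is absent, so TorR is active.
cAMP is present, so KosU is active.
With repressor KosU bound, *cilL* is not transcribed.
So CilL is not produced.
Required activator CilL is absent, so *rudP* is not transcribed.
So RudP is not produced.
With repressor MibW bound, *yilA* is not transcribed.
So YilA is not produced.
With no repressor bound, *torS* is transcribed.
So TorS is produced and active.
With repressor TorS bound, *haxC* is not transcribed.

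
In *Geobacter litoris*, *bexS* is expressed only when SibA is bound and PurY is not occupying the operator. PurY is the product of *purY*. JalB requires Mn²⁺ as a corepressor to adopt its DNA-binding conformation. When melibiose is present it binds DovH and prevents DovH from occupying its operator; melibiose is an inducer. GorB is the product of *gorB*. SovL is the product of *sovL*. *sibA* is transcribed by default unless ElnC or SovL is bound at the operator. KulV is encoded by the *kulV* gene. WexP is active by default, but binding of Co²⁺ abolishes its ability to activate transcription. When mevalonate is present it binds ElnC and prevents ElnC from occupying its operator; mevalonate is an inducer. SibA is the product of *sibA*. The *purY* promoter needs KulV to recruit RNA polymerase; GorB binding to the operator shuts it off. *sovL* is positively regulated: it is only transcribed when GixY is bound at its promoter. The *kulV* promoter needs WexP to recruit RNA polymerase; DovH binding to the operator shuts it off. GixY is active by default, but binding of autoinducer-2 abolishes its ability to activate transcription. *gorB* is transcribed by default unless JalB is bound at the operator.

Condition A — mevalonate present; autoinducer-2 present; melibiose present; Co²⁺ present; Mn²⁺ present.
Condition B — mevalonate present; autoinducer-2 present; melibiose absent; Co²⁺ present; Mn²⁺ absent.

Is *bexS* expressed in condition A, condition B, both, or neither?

both

Condition A:
Mevalonate is present, so ElnC is inactive.
Autoinducer-2 is present, so GixY is inactive.
Required activator GixY is absent, so *sovL* is not transcribed.
So SovL is not produced.
With no repressor bound, *sibA* is transcribed.
So SibA is produced and active.
Melibiose is present, so DovH is inactive.
Co²⁺ is present, so WexP is inactive.
Required activator WexP is absent, so *kulV* is not transcribed.
So KulV is not produced.
Mn²⁺ is present, so JalB is active.
With repressor JalB bound, *gorB* is not transcribed.
So GorB is not produced.
Required activator KulV is absent, so *purY* is not transcribed.
So PurY is not produced.
No repressor is bound and SibA is active, so *bexS* is transcribed.
→ *bexS* is ON in A.
Condition B:
Mevalonate is present, so ElnC is inactive.
Autoinducer-2 is present, so GixY is inactive.
Required activator GixY is absent, so *sovL* is not transcribed.
So SovL is not produced.
With no repressor bound, *sibA* is transcribed.
So SibA is produced and active.
Melibiose is absent, so DovH is active.
Co²⁺ is present, so WexP is inactive.
With repressor DovH bound, *kulV* is not transcribed.
So KulV is not produced.
Mn²⁺ is absent, so JalB is inactive.
With no repressor bound, *gorB* is transcribed.
So GorB is produced and active.
With repressor GorB bound, *purY* is not transcribed.
So PurY is not produced.
No repressor is bound and SibA is active, so *bexS* is transcribed.
→ *bexS* is ON in B.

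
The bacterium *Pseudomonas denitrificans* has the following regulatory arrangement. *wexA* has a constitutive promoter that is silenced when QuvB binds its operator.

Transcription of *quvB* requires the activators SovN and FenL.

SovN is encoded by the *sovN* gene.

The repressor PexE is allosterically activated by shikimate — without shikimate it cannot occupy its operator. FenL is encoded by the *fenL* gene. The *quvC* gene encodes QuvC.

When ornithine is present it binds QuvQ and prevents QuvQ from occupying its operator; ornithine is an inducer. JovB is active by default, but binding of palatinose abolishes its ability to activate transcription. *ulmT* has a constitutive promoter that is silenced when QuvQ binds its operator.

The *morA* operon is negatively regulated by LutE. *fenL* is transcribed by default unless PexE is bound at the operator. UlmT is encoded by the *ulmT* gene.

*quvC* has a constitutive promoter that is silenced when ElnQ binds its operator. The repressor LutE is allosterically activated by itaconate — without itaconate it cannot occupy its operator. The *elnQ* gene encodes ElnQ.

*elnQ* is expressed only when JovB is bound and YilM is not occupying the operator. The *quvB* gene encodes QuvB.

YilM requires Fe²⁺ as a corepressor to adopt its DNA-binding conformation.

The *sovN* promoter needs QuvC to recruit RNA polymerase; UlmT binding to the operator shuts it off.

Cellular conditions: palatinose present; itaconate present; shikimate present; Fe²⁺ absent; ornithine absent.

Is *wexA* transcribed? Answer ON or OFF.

ON

Fe²⁺ is absent, so YilM is inactive.
Palatinose is present, so JovB is inactive.
Required activator JovB is absent, so *elnQ* is not transcribed.
So ElnQ is not produced.
With no repressor bound, *quvC* is transcribed.
So QuvC is produced and active.
Ornithine is absent, so QuvQ is active.
With repressor QuvQ bound, *ulmT* is not transcribed.
So UlmT is not produced.
No repressor is bound and QuvC is active, so *sovN* is transcribed.
So SovN is produced and active.
Shikimate is present, so PexE is active.
With repressor PexE bound, *fenL* is not transcribed.
So FenL is not produced.
Required activator FenL is absent, so *quvB* is not transcribed.
So QuvB is not produced.
With no repressor bound, *wexA* is transcribed.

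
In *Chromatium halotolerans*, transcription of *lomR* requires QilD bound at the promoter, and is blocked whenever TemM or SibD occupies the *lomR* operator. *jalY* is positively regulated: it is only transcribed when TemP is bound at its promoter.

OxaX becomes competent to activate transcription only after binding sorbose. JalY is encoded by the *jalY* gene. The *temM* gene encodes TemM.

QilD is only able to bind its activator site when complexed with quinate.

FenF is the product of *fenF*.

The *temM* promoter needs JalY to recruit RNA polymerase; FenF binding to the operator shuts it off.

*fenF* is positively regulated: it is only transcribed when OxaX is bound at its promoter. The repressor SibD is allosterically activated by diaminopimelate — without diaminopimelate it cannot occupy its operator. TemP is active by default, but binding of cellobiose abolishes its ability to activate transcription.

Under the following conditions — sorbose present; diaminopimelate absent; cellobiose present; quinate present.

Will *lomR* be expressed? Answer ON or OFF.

Cellobiose is present, so TemP is inactive.
Required activator TemP is absent, so *jalY* is not transcribed.
So JalY is not produced.
Sorbose is present, so OxaX is active.
No repressor is bound and OxaX is active, so *fenF* is transcribed.
So FenF is produced and active.
With repressor FenF bound, *temM* is not transcribed.
So TemM is not produced.
Quinate is present, so QilD is active.
Diaminopimelate is absent, so SibD is inactive.
No repressor is bound and QilD is active, so *lomR* is transcribed.

ON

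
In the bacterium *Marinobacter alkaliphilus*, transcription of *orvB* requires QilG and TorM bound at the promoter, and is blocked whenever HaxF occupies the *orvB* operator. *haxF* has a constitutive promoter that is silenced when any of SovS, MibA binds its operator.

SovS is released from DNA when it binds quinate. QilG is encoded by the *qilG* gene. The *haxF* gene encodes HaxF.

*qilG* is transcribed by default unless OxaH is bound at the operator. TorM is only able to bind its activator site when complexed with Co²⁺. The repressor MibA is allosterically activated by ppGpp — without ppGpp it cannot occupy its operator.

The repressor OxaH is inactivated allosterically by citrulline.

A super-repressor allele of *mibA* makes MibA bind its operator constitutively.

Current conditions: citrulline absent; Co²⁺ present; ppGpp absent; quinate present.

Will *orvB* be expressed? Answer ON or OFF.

OFF

Citrulline is absent, so OxaH is active.
With repressor OxaH bound, *qilG* is not transcribed.
So QilG is not produced.
Quinate is present, so SovS is inactive.
MibA is constitutively active in this strain.
With repressor MibA bound, *haxF* is not transcribed.
So HaxF is not produced.
Co²⁺ is present, so TorM is active.
Required activator QilG is absent, so *orvB* is not transcribed.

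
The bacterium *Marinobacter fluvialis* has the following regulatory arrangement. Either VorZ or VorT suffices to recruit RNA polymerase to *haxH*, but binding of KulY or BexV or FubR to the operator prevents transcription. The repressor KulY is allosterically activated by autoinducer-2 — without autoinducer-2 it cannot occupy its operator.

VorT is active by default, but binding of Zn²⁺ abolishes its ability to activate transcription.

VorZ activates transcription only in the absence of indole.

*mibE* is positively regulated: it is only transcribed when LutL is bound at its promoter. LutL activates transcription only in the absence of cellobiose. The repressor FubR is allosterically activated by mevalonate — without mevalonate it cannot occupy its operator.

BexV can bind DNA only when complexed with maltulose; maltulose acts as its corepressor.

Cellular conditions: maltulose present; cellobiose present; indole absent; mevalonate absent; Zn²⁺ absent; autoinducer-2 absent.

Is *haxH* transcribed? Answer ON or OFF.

Indole is absent, so VorZ is active.
Zn²⁺ is absent, so VorT is active.
Autoinducer-2 is absent, so KulY is inactive.
Maltulose is present, so BexV is active.
Mevalonate is absent, so FubR is inactive.
With repressor BexV bound, *haxH* is not transcribed.

OFF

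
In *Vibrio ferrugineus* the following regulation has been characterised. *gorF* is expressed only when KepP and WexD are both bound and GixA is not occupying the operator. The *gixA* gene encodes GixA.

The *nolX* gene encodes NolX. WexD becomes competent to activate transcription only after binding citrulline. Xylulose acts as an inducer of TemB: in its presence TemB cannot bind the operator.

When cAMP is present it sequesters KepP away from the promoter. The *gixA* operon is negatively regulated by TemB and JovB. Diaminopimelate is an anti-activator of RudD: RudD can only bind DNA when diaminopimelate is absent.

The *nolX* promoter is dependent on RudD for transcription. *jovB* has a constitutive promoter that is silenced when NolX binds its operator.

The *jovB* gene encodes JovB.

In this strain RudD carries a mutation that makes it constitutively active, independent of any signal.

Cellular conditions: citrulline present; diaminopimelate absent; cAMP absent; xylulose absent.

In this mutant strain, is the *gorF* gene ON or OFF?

ON

cAMP is absent, so KepP is active.
Citrulline is present, so WexD is active.
Xylulose is absent, so TemB is active.
RudD is constitutively active in this strain.
No repressor is bound and RudD is active, so *nolX* is transcribed.
So NolX is produced and active.
With repressor NolX bound, *jovB* is not transcribed.
So JovB is not produced.
With repressor TemB bound, *gixA* is not transcribed.
So GixA is not produced.
No repressor is bound and KepP and WexD are active, so *gorF* is transcribed.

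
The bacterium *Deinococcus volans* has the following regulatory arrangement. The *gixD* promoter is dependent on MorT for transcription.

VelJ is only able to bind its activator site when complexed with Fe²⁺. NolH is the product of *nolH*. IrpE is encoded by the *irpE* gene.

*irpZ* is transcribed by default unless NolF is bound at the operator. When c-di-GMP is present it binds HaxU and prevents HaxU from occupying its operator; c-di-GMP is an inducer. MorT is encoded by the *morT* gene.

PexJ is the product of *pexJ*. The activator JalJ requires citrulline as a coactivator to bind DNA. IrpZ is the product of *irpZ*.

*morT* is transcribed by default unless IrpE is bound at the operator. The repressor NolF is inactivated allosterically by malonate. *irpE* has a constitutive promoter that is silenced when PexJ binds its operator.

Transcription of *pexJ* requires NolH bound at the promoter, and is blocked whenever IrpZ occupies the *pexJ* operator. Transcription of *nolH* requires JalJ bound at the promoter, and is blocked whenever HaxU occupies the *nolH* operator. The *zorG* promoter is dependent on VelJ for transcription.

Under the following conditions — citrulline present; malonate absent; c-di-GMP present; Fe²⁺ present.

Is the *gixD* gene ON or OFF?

Malonate is absent, so NolF is active.
With repressor NolF bound, *irpZ* is not transcribed.
So IrpZ is not produced.
Citrulline is present, so JalJ is active.
c-di-GMP is present, so HaxU is inactive.
No repressor is bound and JalJ is active, so *nolH* is transcribed.
So NolH is produced and active.
No repressor is bound and NolH is active, so *pexJ* is transcribed.
So PexJ is produced and active.
With repressor PexJ bound, *irpE* is not transcribed.
So IrpE is not produced.
With no repressor bound, *morT* is transcribed.
So MorT is produced and active.
No repressor is bound and MorT is active, so *gixD* is transcribed.

ON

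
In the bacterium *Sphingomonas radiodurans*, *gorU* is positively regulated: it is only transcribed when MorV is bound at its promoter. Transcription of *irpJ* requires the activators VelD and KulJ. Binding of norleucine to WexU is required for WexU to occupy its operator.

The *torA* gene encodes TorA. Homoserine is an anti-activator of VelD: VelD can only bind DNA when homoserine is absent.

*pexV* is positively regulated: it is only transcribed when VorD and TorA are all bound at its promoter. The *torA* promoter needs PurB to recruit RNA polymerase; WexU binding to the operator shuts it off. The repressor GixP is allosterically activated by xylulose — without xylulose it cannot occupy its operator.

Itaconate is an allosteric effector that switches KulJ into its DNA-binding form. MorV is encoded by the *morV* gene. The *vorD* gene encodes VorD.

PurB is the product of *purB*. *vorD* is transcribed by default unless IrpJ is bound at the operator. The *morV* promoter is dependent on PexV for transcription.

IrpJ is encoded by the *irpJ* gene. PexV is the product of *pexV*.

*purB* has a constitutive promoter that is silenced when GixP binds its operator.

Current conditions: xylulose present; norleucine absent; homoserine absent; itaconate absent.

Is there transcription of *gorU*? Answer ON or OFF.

OFF

Homoserine is absent, so VelD is active.
Itaconate is absent, so KulJ is inactive.
Required activator KulJ is absent, so *irpJ* is not transcribed.
So IrpJ is not produced.
With no repressor bound, *vorD* is transcribed.
So VorD is produced and active.
Norleucine is absent, so WexU is inactive.
Xylulose is present, so GixP is active.
With repressor GixP bound, *purB* is not transcribed.
So PurB is not produced.
Required activator PurB is absent, so *torA* is not transcribed.
So TorA is not produced.
Required activator TorA is absent, so *pexV* is not transcribed.
So PexV is not produced.
Required activator PexV is absent, so *morV* is not transcribed.
So MorV is not produced.
Required activator MorV is absent, so *gorU* is not transcribed.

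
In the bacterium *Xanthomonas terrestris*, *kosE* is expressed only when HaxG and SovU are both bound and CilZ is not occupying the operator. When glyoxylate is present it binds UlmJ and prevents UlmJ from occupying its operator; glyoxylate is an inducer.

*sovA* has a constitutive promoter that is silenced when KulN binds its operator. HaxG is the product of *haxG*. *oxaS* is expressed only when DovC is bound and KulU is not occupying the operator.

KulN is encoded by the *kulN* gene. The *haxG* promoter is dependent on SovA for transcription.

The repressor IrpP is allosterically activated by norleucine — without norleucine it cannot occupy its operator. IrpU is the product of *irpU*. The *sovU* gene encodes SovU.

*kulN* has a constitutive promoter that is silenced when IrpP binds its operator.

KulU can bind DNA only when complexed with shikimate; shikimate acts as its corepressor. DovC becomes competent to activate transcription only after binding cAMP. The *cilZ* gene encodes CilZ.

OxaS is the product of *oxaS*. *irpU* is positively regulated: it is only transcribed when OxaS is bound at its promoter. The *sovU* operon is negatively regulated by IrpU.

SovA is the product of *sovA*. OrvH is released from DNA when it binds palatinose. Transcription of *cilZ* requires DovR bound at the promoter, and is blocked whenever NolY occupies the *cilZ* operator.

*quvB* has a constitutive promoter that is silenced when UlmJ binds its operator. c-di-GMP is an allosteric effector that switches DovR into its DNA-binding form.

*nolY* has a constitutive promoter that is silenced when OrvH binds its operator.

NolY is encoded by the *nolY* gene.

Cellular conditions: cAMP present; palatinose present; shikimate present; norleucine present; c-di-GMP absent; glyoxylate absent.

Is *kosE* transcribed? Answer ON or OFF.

Palatinose is present, so OrvH is inactive.
With no repressor bound, *nolY* is transcribed.
So NolY is produced and active.
c-di-GMP is absent, so DovR is inactive.
With repressor NolY bound, *cilZ* is not transcribed.
So CilZ is not produced.
Norleucine is present, so IrpP is active.
With repressor IrpP bound, *kulN* is not transcribed.
So KulN is not produced.
With no repressor bound, *sovA* is transcribed.
So SovA is produced and active.
No repressor is bound and SovA is active, so *haxG* is transcribed.
So HaxG is produced and active.
Shikimate is present, so KulU is active.
cAMP is present, so DovC is active.
With repressor KulU bound, *oxaS* is not transcribed.
So OxaS is not produced.
Required activator OxaS is absent, so *irpU* is not transcribed.
So IrpU is not produced.
With no repressor bound, *sovU* is transcribed.
So SovU is produced and active.
No repressor is bound and HaxG and SovU are active, so *kosE* is transcribed.

ON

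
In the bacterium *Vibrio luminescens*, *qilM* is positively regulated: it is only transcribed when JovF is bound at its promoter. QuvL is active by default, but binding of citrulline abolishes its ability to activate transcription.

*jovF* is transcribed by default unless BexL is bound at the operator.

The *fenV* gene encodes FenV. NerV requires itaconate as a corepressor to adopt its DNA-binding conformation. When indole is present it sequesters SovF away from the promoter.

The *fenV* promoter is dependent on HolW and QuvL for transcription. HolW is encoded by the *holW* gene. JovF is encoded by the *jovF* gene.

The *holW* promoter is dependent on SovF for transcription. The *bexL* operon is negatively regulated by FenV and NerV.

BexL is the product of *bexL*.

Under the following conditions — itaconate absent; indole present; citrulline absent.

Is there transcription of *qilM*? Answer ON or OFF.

Indole is present, so SovF is inactive.
Required activator SovF is absent, so *holW* is not transcribed.
So HolW is not produced.
Citrulline is absent, so QuvL is active.
Required activator HolW is absent, so *fenV* is not transcribed.
So FenV is not produced.
Itaconate is absent, so NerV is inactive.
With no repressor bound, *bexL* is transcribed.
So BexL is produced and active.
With repressor BexL bound, *jovF* is not transcribed.
So JovF is not produced.
Required activator JovF is absent, so *qilM* is not transcribed.

OFF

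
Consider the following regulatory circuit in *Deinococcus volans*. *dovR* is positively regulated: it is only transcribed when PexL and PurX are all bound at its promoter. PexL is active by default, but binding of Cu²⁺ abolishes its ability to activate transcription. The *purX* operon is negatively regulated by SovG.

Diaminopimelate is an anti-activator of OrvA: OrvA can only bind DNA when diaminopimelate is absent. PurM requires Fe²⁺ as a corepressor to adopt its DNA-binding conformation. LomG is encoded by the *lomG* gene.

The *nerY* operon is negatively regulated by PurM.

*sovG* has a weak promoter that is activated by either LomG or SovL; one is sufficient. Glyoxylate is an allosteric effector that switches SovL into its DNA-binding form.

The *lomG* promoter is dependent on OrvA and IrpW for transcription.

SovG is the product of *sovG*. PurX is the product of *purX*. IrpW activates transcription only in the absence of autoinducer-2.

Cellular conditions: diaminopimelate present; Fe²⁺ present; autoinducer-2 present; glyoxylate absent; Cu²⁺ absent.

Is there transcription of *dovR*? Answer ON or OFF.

Cu²⁺ is absent, so PexL is active.
Diaminopimelate is present, so OrvA is inactive.
Autoinducer-2 is present, so IrpW is inactive.
Required activator OrvA is absent, so *lomG* is not transcribed.
So LomG is not produced.
Glyoxylate is absent, so SovL is inactive.
No activator is available at the *sovG* promoter, so *sovG* is not transcribed.
So SovG is not produced.
With no repressor bound, *purX* is transcribed.
So PurX is produced and active.
No repressor is bound and PexL and PurX are active, so *dovR* is transcribed.

ON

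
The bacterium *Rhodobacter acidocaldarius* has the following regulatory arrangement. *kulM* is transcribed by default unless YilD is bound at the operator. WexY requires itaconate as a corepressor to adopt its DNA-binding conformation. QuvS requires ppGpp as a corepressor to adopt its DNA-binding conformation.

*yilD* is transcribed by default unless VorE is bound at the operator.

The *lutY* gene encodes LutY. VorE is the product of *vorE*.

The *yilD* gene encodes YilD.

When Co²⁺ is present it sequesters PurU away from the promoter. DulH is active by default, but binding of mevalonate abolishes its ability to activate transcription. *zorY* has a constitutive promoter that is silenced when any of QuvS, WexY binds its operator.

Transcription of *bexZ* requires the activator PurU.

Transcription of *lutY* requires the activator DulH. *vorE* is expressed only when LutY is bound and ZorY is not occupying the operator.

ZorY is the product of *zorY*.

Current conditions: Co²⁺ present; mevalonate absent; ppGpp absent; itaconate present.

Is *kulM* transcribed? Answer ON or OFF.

ppGpp is absent, so QuvS is inactive.
Itaconate is present, so WexY is active.
With repressor WexY bound, *zorY* is not transcribed.
So ZorY is not produced.
Mevalonate is absent, so DulH is active.
No repressor is bound and DulH is active, so *lutY* is transcribed.
So LutY is produced and active.
No repressor is bound and LutY is active, so *vorE* is transcribed.
So VorE is produced and active.
With repressor VorE bound, *yilD* is not transcribed.
So YilD is not produced.
With no repressor bound, *kulM* is transcribed.

ON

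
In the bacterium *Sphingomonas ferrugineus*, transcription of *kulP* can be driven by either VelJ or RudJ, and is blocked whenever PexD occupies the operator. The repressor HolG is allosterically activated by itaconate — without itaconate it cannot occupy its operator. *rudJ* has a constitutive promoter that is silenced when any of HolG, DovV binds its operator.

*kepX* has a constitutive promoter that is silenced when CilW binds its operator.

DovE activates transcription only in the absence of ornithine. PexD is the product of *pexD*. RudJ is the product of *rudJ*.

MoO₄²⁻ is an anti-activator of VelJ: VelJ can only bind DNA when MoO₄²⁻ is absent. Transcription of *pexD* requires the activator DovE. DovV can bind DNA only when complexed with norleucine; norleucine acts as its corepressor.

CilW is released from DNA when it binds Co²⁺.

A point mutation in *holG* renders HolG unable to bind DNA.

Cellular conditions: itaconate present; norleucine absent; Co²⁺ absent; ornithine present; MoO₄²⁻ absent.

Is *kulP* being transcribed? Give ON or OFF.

MoO₄²⁻ is absent, so VelJ is active.
HolG is non-functional in this strain, so it has no effect.
Norleucine is absent, so DovV is inactive.
With no repressor bound, *rudJ* is transcribed.
So RudJ is produced and active.
Ornithine is present, so DovE is inactive.
Required activator DovE is absent, so *pexD* is not transcribed.
So PexD is not produced.
Activator VelJ is present, so *kulP* is transcribed.

ON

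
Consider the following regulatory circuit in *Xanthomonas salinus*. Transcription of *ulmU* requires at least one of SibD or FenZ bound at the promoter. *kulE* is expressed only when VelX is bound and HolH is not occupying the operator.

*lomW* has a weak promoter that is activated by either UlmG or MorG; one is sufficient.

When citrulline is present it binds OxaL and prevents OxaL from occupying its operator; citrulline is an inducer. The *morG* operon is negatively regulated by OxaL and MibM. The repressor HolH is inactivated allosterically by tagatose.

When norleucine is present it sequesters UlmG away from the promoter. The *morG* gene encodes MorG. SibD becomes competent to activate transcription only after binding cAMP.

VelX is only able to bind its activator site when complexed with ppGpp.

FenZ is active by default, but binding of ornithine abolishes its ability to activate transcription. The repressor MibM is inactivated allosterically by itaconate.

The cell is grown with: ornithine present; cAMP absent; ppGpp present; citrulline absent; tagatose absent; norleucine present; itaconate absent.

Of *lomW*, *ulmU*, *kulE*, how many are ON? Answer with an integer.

0

Norleucine is present, so UlmG is inactive.
Citrulline is absent, so OxaL is active.
Itaconate is absent, so MibM is active.
With repressor OxaL bound, *morG* is not transcribed.
So MorG is not produced.
No activator is available at the *lomW* promoter, so *lomW* is not transcribed.
→ *lomW* is OFF.
cAMP is absent, so SibD is inactive.
Ornithine is present, so FenZ is inactive.
No activator is available at the *ulmU* promoter, so *ulmU* is not transcribed.
→ *ulmU* is OFF.
Tagatose is absent, so HolH is active.
ppGpp is present, so VelX is active.
With repressor HolH bound, *kulE* is not transcribed.
→ *kulE* is OFF.
0 of the 3 genes are transcribed.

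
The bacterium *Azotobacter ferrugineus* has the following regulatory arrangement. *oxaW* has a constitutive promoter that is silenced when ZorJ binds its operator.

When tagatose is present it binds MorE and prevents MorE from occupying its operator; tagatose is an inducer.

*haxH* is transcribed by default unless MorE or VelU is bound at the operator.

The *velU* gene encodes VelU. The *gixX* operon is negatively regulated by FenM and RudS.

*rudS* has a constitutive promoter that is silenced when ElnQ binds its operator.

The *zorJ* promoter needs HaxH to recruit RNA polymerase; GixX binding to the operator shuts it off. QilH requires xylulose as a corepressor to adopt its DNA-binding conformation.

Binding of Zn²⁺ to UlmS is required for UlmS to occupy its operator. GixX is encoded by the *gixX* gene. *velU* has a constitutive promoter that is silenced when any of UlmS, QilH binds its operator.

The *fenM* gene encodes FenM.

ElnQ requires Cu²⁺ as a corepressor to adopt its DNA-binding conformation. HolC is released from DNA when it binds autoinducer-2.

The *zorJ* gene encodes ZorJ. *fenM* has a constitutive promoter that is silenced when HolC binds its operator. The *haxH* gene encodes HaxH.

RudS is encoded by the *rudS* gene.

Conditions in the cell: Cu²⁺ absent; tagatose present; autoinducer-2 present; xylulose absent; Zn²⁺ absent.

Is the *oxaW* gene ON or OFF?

ON

Autoinducer-2 is present, so HolC is inactive.
With no repressor bound, *fenM* is transcribed.
So FenM is produced and active.
Cu²⁺ is absent, so ElnQ is inactive.
With no repressor bound, *rudS* is transcribed.
So RudS is produced and active.
With repressor FenM bound, *gixX* is not transcribed.
So GixX is not produced.
Tagatose is present, so MorE is inactive.
Zn²⁺ is absent, so UlmS is inactive.
Xylulose is absent, so QilH is inactive.
With no repressor bound, *velU* is transcribed.
So VelU is produced and active.
With repressor VelU bound, *haxH* is not transcribed.
So HaxH is not produced.
Required activator HaxH is absent, so *zorJ* is not transcribed.
So ZorJ is not produced.
With no repressor bound, *oxaW* is transcribed.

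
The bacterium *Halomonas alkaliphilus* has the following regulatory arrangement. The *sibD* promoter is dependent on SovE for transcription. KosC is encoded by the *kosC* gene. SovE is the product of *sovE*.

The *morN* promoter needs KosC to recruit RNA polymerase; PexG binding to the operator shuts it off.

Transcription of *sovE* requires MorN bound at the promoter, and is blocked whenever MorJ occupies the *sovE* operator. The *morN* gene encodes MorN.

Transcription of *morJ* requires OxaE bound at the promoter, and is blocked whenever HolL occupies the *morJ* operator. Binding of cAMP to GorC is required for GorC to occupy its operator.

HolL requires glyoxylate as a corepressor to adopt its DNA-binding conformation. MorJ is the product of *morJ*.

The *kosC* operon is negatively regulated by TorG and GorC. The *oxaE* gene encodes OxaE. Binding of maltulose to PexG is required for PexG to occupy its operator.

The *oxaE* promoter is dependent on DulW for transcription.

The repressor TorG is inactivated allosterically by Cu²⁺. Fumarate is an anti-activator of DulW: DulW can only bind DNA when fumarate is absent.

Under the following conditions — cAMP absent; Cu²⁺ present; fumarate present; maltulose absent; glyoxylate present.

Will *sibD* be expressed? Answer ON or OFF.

Fumarate is present, so DulW is inactive.
Required activator DulW is absent, so *oxaE* is not transcribed.
So OxaE is not produced.
Glyoxylate is present, so HolL is active.
With repressor HolL bound, *morJ* is not transcribed.
So MorJ is not produced.
Maltulose is absent, so PexG is inactive.
Cu²⁺ is present, so TorG is inactive.
cAMP is absent, so GorC is inactive.
With no repressor bound, *kosC* is transcribed.
So KosC is produced and active.
No repressor is bound and KosC is active, so *morN* is transcribed.
So MorN is produced and active.
No repressor is bound and MorN is active, so *sovE* is transcribed.
So SovE is produced and active.
No repressor is bound and SovE is active, so *sibD* is transcribed.

ON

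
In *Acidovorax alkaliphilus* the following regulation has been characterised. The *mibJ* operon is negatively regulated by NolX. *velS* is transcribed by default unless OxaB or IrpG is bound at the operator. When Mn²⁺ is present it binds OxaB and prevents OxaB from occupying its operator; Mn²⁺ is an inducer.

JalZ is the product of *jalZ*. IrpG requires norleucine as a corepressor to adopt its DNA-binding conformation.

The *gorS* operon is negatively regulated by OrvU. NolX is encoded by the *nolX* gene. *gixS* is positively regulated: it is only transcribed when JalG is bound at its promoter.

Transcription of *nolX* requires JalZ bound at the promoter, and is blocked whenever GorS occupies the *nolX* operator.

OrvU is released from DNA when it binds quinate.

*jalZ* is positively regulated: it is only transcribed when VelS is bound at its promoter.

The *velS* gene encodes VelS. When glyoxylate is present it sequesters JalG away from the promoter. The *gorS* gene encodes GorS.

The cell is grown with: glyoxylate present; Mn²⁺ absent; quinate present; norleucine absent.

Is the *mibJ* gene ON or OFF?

Mn²⁺ is absent, so OxaB is active.
Norleucine is absent, so IrpG is inactive.
With repressor OxaB bound, *velS* is not transcribed.
So VelS is not produced.
Required activator VelS is absent, so *jalZ* is not transcribed.
So JalZ is not produced.
Quinate is present, so OrvU is inactive.
With no repressor bound, *gorS* is transcribed.
So GorS is produced and active.
With repressor GorS bound, *nolX* is not transcribed.
So NolX is not produced.
With no repressor bound, *mibJ* is transcribed.

ON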